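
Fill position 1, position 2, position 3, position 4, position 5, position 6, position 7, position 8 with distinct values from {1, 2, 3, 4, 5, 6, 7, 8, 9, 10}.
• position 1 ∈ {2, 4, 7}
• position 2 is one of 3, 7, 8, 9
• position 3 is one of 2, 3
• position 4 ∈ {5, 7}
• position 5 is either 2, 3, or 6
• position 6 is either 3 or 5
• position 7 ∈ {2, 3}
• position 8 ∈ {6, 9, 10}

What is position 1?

position 3 and position 7 between them cover only {2, 3} — a naked pair. Remove those values from position 1, position 2, position 5, position 6.
position 5 must be 6 (only option left). Remove 6 from position 8.
position 6 has just one choice, so position 6 = 5. Strike 5 from position 4.
position 4 has just one choice, so position 4 = 7. Remove 7 from position 1, position 2.
So position 1 = 4.

4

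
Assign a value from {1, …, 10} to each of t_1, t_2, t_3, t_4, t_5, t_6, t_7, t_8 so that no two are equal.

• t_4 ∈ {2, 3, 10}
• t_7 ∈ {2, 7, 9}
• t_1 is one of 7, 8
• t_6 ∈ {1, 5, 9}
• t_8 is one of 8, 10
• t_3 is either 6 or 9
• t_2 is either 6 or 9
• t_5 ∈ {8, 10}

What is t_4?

t_2 and t_3 between them cover only {6, 9} — a naked pair. Remove those values from t_6, t_7.
t_5 and t_8 share exactly the 2 values {8, 10}; by pigeonhole those values go to them, so strike 8, 10 from t_1, t_4.
t_1 must be 7 (only option left). Strike 7 from t_7.
t_7 has just one choice, so t_7 = 2. Eliminate 2 elsewhere: t_4.
So t_4 = 3.

3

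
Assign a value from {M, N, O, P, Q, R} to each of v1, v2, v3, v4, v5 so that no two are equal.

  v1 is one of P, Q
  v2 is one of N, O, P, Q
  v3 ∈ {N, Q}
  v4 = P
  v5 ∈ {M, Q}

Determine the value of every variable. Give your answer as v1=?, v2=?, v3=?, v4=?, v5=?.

v1=Q, v2=O, v3=N, v4=P, v5=M

v4 has just one choice, so v4 = P. Remove P from v1, v2.
v1's domain is down to {Q}, so v1 = Q. Remove Q from v2, v3, v5.
That leaves v3 = N. Remove N from v2.
That leaves v5 = M.
v2 must be O (only option left).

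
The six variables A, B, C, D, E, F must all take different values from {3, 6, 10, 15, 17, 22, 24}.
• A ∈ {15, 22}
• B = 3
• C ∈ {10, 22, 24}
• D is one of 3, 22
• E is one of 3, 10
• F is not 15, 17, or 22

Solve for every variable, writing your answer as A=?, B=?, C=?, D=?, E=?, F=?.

A=15, B=3, C=24, D=22, E=10, F=6

B has just one choice, so B = 3. Strike 3 from D, E, F.
D's domain is down to {22}, so D = 22. Strike 22 from A, C.
E's domain is down to {10}, so E = 10. So C, F can't be 10.
A's domain is down to {15}, so A = 15.
C's domain is down to {24}, so C = 24. Remove 24 from F.
F's domain is down to {6}, so F = 6.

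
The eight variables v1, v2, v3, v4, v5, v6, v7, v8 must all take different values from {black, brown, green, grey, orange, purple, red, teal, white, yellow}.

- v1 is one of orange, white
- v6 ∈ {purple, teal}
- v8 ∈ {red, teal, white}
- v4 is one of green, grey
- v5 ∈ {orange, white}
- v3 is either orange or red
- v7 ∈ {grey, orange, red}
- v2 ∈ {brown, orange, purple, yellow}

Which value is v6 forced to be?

v1 and v5 share exactly the 2 values {orange, white}; by pigeonhole those values go to them, so strike orange, white from v2, v3, v7, v8.
v3 must be red (only option left). Eliminate red elsewhere: v7, v8.
v7 has just one choice, so v7 = grey. So v4 can't be grey.
v8's domain is down to {teal}, so v8 = teal. Eliminate teal elsewhere: v6.
So v6 = purple.

purple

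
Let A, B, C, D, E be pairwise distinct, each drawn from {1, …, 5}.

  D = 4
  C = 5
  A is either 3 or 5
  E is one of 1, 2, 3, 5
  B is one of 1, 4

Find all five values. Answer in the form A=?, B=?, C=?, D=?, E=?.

A=3, B=1, C=5, D=4, E=2

C must be 5 (only option left). Strike 5 from A, E.
D must be 4 (only option left). Strike 4 from B.
A's domain is down to {3}, so A = 3. So E can't be 3.
That leaves B = 1. Remove 1 from E.
E's domain is down to {2}, so E = 2.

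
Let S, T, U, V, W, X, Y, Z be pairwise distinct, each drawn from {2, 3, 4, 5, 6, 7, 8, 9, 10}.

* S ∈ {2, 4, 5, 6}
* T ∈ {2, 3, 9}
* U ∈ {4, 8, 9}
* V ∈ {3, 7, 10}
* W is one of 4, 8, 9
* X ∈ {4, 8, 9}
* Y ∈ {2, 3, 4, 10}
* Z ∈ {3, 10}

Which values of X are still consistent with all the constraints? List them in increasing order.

U, W, X between them cover only {4, 8, 9} — a naked triple. Remove those values from S, T, Y.
T, Y, Z share exactly the 3 values {2, 3, 10}; by pigeonhole those values go to them, so strike 2, 3, 10 from S, V.
That leaves V = 7.
No further eliminations apply; X can still be any of 4, 8, 9.

4, 8, 9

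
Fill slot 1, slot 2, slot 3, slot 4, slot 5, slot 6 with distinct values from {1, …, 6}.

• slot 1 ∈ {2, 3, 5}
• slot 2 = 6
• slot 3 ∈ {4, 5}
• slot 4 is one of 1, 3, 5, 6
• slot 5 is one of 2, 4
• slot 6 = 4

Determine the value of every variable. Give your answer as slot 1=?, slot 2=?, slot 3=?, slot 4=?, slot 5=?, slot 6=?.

slot 2's domain is down to {6}, so slot 2 = 6. Remove 6 from slot 4.
slot 6's domain is down to {4}, so slot 6 = 4. Remove 4 from slot 3, slot 5.
slot 3 has just one choice, so slot 3 = 5. Eliminate 5 elsewhere: slot 1, slot 4.
slot 5 must be 2 (only option left). Remove 2 from slot 1.
That leaves slot 1 = 3. Remove 3 from slot 4.
slot 4's domain is down to {1}, so slot 4 = 1.

slot 1=3, slot 2=6, slot 3=5, slot 4=1, slot 5=2, slot 6=4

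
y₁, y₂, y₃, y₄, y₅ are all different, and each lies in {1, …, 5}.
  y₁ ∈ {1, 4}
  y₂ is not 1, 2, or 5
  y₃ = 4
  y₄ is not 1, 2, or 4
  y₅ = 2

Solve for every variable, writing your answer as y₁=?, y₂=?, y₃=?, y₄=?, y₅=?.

y₁=1, y₂=3, y₃=4, y₄=5, y₅=2

y₃ has just one choice, so y₃ = 4. So y₁, y₂ can't be 4.
That leaves y₅ = 2.
y₁ must be 1 (only option left).
y₂ must be 3 (only option left). Strike 3 from y₄.
That leaves y₄ = 5.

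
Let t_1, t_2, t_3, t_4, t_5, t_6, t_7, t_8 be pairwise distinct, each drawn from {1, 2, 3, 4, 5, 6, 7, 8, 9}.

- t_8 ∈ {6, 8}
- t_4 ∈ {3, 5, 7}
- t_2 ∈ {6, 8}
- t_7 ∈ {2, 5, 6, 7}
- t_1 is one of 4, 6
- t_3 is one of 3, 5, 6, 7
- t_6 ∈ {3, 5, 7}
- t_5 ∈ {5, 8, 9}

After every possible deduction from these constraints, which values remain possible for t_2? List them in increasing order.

Among the 8 variables, 2 fits only t_7 (and all 8 values in {2, 3, 4, 5, 6, 7, 8, 9} must be used), so t_7 = 2.
Among the 7 still-open variables, 4 fits only t_1 (and all 7 values in {3, 4, 5, 6, 7, 8, 9} must be used), so t_1 = 4.
Among the 6 still-open variables, 9 fits only t_5 (and all 6 values in {3, 5, 6, 7, 8, 9} must be used), so t_5 = 9.
t_2 and t_8 share exactly the 2 values {6, 8}; by pigeonhole those values go to them, so strike 6, 8 from t_3.
No further eliminations apply; t_2 can still be any of 6, 8.

6, 8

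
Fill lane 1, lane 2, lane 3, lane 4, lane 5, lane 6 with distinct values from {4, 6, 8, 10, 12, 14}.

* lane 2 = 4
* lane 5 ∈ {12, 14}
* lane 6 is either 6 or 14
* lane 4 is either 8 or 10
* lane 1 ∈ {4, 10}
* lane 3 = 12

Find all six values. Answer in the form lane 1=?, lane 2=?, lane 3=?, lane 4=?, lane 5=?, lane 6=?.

lane 2 has just one choice, so lane 2 = 4. So lane 1 can't be 4.
lane 3 must be 12 (only option left). Strike 12 from lane 5.
That leaves lane 5 = 14. Remove 14 from lane 6.
lane 6 must be 6 (only option left).
That leaves lane 1 = 10. So lane 4 can't be 10.
That leaves lane 4 = 8.

lane 1=10, lane 2=4, lane 3=12, lane 4=8, lane 5=14, lane 6=6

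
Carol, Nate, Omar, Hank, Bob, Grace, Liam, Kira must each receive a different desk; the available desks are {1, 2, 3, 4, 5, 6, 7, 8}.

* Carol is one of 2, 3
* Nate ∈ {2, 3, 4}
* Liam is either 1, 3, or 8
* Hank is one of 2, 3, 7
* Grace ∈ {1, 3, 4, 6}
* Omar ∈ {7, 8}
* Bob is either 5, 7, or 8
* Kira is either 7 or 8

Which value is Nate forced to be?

4

The 8 variables together cover exactly {1, 2, 3, 4, 5, 6, 7, 8} — 8 values for 8 variables — and 5 appears only in Bob's list, so Bob = 5.
The 7 still-open variables draw from only 7 values {1, 2, 3, 4, 6, 7, 8}, so each is used; only Grace can be 6, hence Grace = 6.
The 6 still-open variables draw from only 6 values {1, 2, 3, 4, 7, 8}, so each is used; only Liam can be 1, hence Liam = 1.
Among the 5 still-open variables, 4 fits only Nate (and all 5 values in {2, 3, 4, 7, 8} must be used), so Nate = 4.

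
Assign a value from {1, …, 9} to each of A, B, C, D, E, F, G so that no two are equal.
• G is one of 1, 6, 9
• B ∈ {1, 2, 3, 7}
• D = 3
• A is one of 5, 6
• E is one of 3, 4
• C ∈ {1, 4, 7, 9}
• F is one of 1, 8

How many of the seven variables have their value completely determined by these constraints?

D's domain is down to {3}, so D = 3. Strike 3 from B, E.
That leaves E = 4. Strike 4 from C.
Determined: D=3, E=4. The other variables each still have more than one consistent value. That makes 2.

2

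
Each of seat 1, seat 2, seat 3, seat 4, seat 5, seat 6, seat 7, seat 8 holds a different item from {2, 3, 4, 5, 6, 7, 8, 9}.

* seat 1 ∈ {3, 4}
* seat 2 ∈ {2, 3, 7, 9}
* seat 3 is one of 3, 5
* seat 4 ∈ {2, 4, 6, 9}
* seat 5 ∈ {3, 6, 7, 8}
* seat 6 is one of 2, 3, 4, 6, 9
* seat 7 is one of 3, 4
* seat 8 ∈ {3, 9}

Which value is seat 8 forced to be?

The 8 variables draw from only 8 values {2, 3, 4, 5, 6, 7, 8, 9}, so each is used; only seat 3 can be 5, hence seat 3 = 5.
The 7 still-open variables together cover exactly {2, 3, 4, 6, 7, 8, 9} — 7 values for 7 variables — and 8 appears only in seat 5's list, so seat 5 = 8.
The 6 still-open variables draw from only 6 values {2, 3, 4, 6, 7, 9}, so each is used; only seat 2 can be 7, hence seat 2 = 7.
seat 1 and seat 7 between them cover only {3, 4} — a naked pair. Remove those values from seat 4, seat 6, seat 8.
So seat 8 = 9.

9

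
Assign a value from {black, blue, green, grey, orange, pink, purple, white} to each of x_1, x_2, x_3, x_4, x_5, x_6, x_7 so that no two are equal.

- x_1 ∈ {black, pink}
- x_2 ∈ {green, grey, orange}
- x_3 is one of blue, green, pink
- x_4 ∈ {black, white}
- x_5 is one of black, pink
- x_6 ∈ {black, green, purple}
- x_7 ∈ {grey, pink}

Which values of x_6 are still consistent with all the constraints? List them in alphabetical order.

green, purple

The 2 variables x_1 and x_5 are confined to {black, pink}, which locks those values in; drop them from x_3, x_4, x_6, x_7.
x_4 must be white (only option left).
That leaves x_7 = grey. Eliminate grey elsewhere: x_2.
No further eliminations apply; x_6 can still be any of green, purple.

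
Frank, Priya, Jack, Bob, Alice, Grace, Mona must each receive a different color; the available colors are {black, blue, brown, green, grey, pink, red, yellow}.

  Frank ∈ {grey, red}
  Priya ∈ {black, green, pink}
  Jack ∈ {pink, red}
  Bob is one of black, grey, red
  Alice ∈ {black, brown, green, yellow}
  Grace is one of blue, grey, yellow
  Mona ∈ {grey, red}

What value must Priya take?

Frank and Mona share exactly the 2 values {grey, red}; by pigeonhole those values go to them, so strike grey, red from Jack, Bob, Grace.
Jack must be pink (only option left). Eliminate pink elsewhere: Priya.
Bob's domain is down to {black}, so Bob = black. Remove black from Priya, Alice.
So Priya = green.

green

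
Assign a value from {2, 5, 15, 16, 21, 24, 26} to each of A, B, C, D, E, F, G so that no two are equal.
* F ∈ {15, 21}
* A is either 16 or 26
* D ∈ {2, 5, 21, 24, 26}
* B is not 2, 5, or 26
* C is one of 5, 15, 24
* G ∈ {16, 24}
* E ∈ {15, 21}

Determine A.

26

Among the 7 variables, 2 fits only D (and all 7 values in {2, 5, 15, 16, 21, 24, 26} must be used), so D = 2.
The 6 still-open variables together cover exactly {5, 15, 16, 21, 24, 26} — 6 values for 6 variables — and 5 appears only in C's list, so C = 5.
The 5 still-open variables draw from only 5 values {15, 16, 21, 24, 26}, so each is used; only A can be 26, hence A = 26.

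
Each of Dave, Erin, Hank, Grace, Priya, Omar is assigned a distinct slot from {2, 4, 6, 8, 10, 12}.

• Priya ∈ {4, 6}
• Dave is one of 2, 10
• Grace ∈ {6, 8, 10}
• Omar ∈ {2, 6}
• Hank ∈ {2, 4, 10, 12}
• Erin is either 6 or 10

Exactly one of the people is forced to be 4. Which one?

Priya

Among the 6 variables, 8 fits only Grace (and all 6 values in {2, 4, 6, 8, 10, 12} must be used), so Grace = 8.
The 5 still-open variables together cover exactly {2, 4, 6, 10, 12} — 5 values for 5 variables — and 12 appears only in Hank's list, so Hank = 12.
The 4 still-open variables draw from only 4 values {2, 4, 6, 10}, so each is used; only Priya can be 4, hence Priya = 4.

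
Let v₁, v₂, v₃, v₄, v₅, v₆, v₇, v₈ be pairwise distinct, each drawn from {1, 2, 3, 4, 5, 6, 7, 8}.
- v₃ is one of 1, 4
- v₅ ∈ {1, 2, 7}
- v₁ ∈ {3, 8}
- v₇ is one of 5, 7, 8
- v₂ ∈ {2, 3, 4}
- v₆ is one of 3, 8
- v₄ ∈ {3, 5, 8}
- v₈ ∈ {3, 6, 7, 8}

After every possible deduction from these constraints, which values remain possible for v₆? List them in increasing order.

3, 8

The 8 variables draw from only 8 values {1, 2, 3, 4, 5, 6, 7, 8}, so each is used; only v₈ can be 6, hence v₈ = 6.
v₁ and v₆ share exactly the 2 values {3, 8}; by pigeonhole those values go to them, so strike 3, 8 from v₂, v₄, v₇.
That leaves v₄ = 5. Strike 5 from v₇.
v₇ must be 7 (only option left). So v₅ can't be 7.
No further eliminations apply; v₆ can still be any of 3, 8.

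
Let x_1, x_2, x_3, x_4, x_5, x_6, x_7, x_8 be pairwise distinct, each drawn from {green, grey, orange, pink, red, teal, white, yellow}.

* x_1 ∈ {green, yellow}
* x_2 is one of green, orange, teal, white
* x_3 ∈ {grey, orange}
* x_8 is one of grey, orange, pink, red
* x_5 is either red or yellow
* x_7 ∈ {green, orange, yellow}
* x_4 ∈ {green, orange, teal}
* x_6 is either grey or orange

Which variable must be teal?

x_4

The 8 variables draw from only 8 values {green, grey, orange, pink, red, teal, white, yellow}, so each is used; only x_8 can be pink, hence x_8 = pink.
Among the 7 still-open variables, red fits only x_5 (and all 7 values in {green, grey, orange, red, teal, white, yellow} must be used), so x_5 = red.
The 6 still-open variables draw from only 6 values {green, grey, orange, teal, white, yellow}, so each is used; only x_2 can be white, hence x_2 = white.
The 5 still-open variables together cover exactly {green, grey, orange, teal, yellow} — 5 values for 5 variables — and teal appears only in x_4's list, so x_4 = teal.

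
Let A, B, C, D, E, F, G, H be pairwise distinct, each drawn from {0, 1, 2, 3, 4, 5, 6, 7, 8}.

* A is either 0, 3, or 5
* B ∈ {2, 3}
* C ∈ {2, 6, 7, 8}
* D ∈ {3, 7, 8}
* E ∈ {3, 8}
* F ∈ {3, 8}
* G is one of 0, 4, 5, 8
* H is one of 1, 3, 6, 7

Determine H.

E and F share exactly the 2 values {3, 8}; by pigeonhole those values go to them, so strike 3, 8 from A, B, C, D, G, H.
That leaves B = 2. Strike 2 from C.
D must be 7 (only option left). Strike 7 from C, H.
C has just one choice, so C = 6. So H can't be 6.
So H = 1.

1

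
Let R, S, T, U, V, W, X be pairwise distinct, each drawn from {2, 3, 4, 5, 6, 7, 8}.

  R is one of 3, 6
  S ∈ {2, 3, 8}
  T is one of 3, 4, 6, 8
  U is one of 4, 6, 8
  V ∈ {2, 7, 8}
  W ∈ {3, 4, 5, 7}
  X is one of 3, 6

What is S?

2

The 7 variables draw from only 7 values {2, 3, 4, 5, 6, 7, 8}, so each is used; only W can be 5, hence W = 5.
The 6 still-open variables together cover exactly {2, 3, 4, 6, 7, 8} — 6 values for 6 variables — and 7 appears only in V's list, so V = 7.
Among the 5 still-open variables, 2 fits only S (and all 5 values in {2, 3, 4, 6, 8} must be used), so S = 2.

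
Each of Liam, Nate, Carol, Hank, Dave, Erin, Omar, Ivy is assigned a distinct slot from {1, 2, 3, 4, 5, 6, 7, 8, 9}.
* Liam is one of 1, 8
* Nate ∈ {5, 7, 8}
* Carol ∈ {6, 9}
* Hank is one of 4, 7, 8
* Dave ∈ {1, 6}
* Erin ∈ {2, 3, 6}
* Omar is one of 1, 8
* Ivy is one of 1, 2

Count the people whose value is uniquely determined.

The 2 variables Liam and Omar are confined to {1, 8}, which locks those values in; drop them from Nate, Hank, Dave, Ivy.
Dave has just one choice, so Dave = 6. So Carol, Erin can't be 6.
That leaves Ivy = 2. So Erin can't be 2.
Carol's domain is down to {9}, so Carol = 9.
Erin's domain is down to {3}, so Erin = 3.
Determined: Carol=9, Dave=6, Erin=3, Ivy=2. The other people each still have more than one consistent value. That makes 4.

4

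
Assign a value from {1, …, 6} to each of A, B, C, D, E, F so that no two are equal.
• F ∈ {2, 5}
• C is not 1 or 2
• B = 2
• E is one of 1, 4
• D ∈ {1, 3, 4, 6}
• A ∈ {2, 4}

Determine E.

1

B's domain is down to {2}, so B = 2. So A, F can't be 2.
That leaves F = 5. Strike 5 from C.
A has just one choice, so A = 4. Eliminate 4 elsewhere: C, D, E.
So E = 1.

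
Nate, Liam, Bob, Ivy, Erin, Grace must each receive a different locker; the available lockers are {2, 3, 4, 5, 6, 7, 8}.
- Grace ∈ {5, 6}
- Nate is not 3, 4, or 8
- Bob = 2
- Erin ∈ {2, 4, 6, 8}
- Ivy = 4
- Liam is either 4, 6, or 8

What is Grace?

Bob has just one choice, so Bob = 2. So Nate, Erin can't be 2.
Ivy has just one choice, so Ivy = 4. Remove 4 from Liam, Erin.
Among the 4 still-open variables, 7 fits only Nate (and all 4 values in {5, 6, 7, 8} must be used), so Nate = 7.
The 3 still-open variables draw from only 3 values {5, 6, 8}, so each is used; only Grace can be 5, hence Grace = 5.

5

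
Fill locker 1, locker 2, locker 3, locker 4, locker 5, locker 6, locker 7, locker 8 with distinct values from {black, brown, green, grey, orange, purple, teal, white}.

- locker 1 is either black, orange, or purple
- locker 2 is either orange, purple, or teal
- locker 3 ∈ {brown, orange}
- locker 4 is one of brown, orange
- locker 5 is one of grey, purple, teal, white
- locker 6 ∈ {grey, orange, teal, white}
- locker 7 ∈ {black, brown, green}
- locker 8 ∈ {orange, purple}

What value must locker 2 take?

teal

The 8 variables draw from only 8 values {black, brown, green, grey, orange, purple, teal, white}, so each is used; only locker 7 can be green, hence locker 7 = green.
The 7 still-open variables draw from only 7 values {black, brown, grey, orange, purple, teal, white}, so each is used; only locker 1 can be black, hence locker 1 = black.
locker 3 and locker 4 share exactly the 2 values {brown, orange}; by pigeonhole those values go to them, so strike brown, orange from locker 2, locker 6, locker 8.
locker 8 must be purple (only option left). So locker 2, locker 5 can't be purple.
So locker 2 = teal.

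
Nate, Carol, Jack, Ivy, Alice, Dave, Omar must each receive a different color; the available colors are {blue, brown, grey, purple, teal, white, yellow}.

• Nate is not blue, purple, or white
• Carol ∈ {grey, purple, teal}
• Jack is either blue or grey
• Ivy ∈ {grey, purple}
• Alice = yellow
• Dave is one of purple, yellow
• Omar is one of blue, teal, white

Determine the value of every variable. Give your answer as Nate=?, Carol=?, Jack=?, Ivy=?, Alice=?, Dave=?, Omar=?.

Nate=brown, Carol=teal, Jack=blue, Ivy=grey, Alice=yellow, Dave=purple, Omar=white

Alice must be yellow (only option left). So Nate, Dave can't be yellow.
Dave has just one choice, so Dave = purple. Eliminate purple elsewhere: Carol, Ivy.
That leaves Ivy = grey. Strike grey from Nate, Carol, Jack.
That leaves Carol = teal. Remove teal from Nate, Omar.
Jack has just one choice, so Jack = blue. So Omar can't be blue.
Omar has just one choice, so Omar = white.
Nate's domain is down to {brown}, so Nate = brown.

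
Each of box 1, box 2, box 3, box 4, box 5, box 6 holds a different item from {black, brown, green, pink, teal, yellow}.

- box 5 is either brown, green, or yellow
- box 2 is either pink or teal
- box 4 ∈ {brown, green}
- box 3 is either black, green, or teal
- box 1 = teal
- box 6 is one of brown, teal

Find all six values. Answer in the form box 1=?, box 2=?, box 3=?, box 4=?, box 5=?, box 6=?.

box 1 must be teal (only option left). Remove teal from box 2, box 3, box 6.
box 2 must be pink (only option left).
box 6 has just one choice, so box 6 = brown. Strike brown from box 4, box 5.
box 4 has just one choice, so box 4 = green. Strike green from box 3, box 5.
box 5 has just one choice, so box 5 = yellow.
box 3's domain is down to {black}, so box 3 = black.

box 1=teal, box 2=pink, box 3=black, box 4=green, box 5=yellow, box 6=brown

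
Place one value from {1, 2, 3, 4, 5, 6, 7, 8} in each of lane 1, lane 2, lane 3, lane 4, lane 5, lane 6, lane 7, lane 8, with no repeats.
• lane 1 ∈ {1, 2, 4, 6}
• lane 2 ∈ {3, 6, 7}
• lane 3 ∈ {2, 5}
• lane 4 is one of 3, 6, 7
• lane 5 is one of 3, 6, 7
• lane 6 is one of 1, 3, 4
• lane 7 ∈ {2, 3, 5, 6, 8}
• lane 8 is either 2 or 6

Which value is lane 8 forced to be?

2

The 8 variables together cover exactly {1, 2, 3, 4, 5, 6, 7, 8} — 8 values for 8 variables — and 8 appears only in lane 7's list, so lane 7 = 8.
The 7 still-open variables together cover exactly {1, 2, 3, 4, 5, 6, 7} — 7 values for 7 variables — and 5 appears only in lane 3's list, so lane 3 = 5.
lane 2, lane 4, lane 5 between them cover only {3, 6, 7} — a naked triple. Remove those values from lane 1, lane 6, lane 8.
So lane 8 = 2.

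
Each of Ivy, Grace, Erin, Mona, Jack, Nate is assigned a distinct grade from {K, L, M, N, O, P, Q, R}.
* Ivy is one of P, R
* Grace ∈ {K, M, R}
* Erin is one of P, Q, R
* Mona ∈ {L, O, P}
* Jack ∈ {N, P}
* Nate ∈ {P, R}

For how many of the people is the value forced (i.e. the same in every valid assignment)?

2

Ivy and Nate share exactly the 2 values {P, R}; by pigeonhole those values go to them, so strike P, R from Grace, Erin, Mona, Jack.
Erin must be Q (only option left).
That leaves Jack = N.
Determined: Erin=Q, Jack=N. The other people each still have more than one consistent value. That makes 2.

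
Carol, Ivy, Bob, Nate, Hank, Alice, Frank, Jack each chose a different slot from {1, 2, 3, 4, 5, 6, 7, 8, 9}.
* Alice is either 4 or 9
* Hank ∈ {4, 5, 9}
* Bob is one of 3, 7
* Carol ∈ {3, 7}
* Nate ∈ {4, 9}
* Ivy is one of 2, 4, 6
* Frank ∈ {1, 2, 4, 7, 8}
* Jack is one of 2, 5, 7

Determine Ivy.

Carol and Bob between them cover only {3, 7} — a naked pair. Remove those values from Frank, Jack.
The 2 variables Nate and Alice are confined to {4, 9}, which locks those values in; drop them from Ivy, Hank, Frank.
Hank has just one choice, so Hank = 5. Remove 5 from Jack.
Jack's domain is down to {2}, so Jack = 2. Eliminate 2 elsewhere: Ivy, Frank.
So Ivy = 6.

6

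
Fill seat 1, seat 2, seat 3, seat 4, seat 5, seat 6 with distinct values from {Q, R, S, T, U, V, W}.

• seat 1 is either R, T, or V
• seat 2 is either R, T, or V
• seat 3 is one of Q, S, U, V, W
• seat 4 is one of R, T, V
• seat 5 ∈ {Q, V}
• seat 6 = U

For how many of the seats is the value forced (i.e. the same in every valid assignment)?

seat 6's domain is down to {U}, so seat 6 = U. So seat 3 can't be U.
The 3 variables seat 1, seat 2, seat 4 are confined to {R, T, V}, which locks those values in; drop them from seat 3, seat 5.
seat 5 has just one choice, so seat 5 = Q. So seat 3 can't be Q.
Determined: seat 5=Q, seat 6=U. The other seats each still have more than one consistent value. That makes 2.

2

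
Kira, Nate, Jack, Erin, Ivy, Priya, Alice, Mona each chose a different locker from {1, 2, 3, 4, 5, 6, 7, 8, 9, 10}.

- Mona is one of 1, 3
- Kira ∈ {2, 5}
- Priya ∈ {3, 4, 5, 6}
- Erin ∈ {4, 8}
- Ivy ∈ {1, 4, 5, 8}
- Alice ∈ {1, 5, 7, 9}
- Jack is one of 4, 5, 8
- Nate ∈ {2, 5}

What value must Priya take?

6

Kira and Nate between them cover only {2, 5} — a naked pair. Remove those values from Jack, Ivy, Priya, Alice.
Jack and Erin between them cover only {4, 8} — a naked pair. Remove those values from Ivy, Priya.
Ivy's domain is down to {1}, so Ivy = 1. Strike 1 from Alice, Mona.
Mona must be 3 (only option left). Strike 3 from Priya.
So Priya = 6.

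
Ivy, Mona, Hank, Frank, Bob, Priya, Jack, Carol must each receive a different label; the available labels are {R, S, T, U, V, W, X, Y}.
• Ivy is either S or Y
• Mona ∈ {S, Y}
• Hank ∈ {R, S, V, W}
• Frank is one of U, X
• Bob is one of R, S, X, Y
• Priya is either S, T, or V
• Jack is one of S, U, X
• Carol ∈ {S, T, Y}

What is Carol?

T

Among the 8 variables, W fits only Hank (and all 8 values in {R, S, T, U, V, W, X, Y} must be used), so Hank = W.
Among the 7 still-open variables, R fits only Bob (and all 7 values in {R, S, T, U, V, X, Y} must be used), so Bob = R.
The 6 still-open variables draw from only 6 values {S, T, U, V, X, Y}, so each is used; only Priya can be V, hence Priya = V.
Among the 5 still-open variables, T fits only Carol (and all 5 values in {S, T, U, X, Y} must be used), so Carol = T.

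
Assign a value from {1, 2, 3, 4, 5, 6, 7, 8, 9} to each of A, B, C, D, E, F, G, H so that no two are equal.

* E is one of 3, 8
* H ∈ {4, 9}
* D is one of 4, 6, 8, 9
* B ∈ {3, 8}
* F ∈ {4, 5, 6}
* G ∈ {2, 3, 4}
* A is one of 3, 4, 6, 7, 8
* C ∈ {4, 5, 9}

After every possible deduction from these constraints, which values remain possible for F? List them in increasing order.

Among the 8 variables, 2 fits only G (and all 8 values in {2, 3, 4, 5, 6, 7, 8, 9} must be used), so G = 2.
Among the 7 still-open variables, 7 fits only A (and all 7 values in {3, 4, 5, 6, 7, 8, 9} must be used), so A = 7.
B and E between them cover only {3, 8} — a naked pair. Remove those values from D.
No further eliminations apply; F can still be any of 4, 5, 6.

4, 5, 6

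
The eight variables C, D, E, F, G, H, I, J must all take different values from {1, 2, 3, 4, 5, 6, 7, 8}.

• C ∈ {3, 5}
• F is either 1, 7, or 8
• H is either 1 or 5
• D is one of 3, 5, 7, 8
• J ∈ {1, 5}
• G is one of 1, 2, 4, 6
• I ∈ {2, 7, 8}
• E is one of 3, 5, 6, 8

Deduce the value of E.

6

The 8 variables together cover exactly {1, 2, 3, 4, 5, 6, 7, 8} — 8 values for 8 variables — and 4 appears only in G's list, so G = 4.
Among the 7 still-open variables, 2 fits only I (and all 7 values in {1, 2, 3, 5, 6, 7, 8} must be used), so I = 2.
Among the 6 still-open variables, 6 fits only E (and all 6 values in {1, 3, 5, 6, 7, 8} must be used), so E = 6.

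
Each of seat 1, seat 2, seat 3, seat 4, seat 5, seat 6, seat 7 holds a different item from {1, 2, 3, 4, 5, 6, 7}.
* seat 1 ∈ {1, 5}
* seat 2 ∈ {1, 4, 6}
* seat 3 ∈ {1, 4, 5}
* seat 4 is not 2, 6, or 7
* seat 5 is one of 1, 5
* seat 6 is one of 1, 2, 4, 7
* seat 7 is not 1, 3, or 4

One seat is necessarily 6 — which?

seat 2

Among the 7 variables, 3 fits only seat 4 (and all 7 values in {1, 2, 3, 4, 5, 6, 7} must be used), so seat 4 = 3.
The 2 variables seat 1 and seat 5 are confined to {1, 5}, which locks those values in; drop them from seat 2, seat 3, seat 6, seat 7.
seat 3's domain is down to {4}, so seat 3 = 4. Strike 4 from seat 2, seat 6.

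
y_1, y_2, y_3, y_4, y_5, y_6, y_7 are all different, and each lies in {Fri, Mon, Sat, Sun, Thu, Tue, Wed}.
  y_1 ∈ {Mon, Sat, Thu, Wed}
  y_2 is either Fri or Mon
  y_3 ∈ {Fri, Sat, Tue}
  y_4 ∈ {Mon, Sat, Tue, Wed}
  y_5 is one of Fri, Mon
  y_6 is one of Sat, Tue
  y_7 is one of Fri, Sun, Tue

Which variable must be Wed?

Among the 7 variables, Sun fits only y_7 (and all 7 values in {Fri, Mon, Sat, Sun, Thu, Tue, Wed} must be used), so y_7 = Sun.
The 6 still-open variables draw from only 6 values {Fri, Mon, Sat, Thu, Tue, Wed}, so each is used; only y_1 can be Thu, hence y_1 = Thu.
Among the 5 still-open variables, Wed fits only y_4 (and all 5 values in {Fri, Mon, Sat, Tue, Wed} must be used), so y_4 = Wed.

y_4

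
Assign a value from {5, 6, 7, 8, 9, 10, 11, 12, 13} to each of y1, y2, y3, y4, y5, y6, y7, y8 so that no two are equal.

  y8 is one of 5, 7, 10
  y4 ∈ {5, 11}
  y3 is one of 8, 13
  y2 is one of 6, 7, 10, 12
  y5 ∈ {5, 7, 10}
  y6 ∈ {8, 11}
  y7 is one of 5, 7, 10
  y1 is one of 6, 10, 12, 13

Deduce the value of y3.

The 3 variables y5, y7, y8 are confined to {5, 7, 10}, which locks those values in; drop them from y1, y2, y4.
That leaves y4 = 11. Eliminate 11 elsewhere: y6.
y6 must be 8 (only option left). So y3 can't be 8.
So y3 = 13.

13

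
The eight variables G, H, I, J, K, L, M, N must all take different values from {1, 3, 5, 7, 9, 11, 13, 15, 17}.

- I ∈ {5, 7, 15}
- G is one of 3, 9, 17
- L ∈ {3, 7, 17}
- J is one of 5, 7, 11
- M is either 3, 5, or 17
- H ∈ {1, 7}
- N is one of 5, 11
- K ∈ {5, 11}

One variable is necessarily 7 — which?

The 8 variables draw from only 8 values {1, 3, 5, 7, 9, 11, 15, 17}, so each is used; only H can be 1, hence H = 1.
The 7 still-open variables draw from only 7 values {3, 5, 7, 9, 11, 15, 17}, so each is used; only G can be 9, hence G = 9.
The 6 still-open variables draw from only 6 values {3, 5, 7, 11, 15, 17}, so each is used; only I can be 15, hence I = 15.
K and N share exactly the 2 values {5, 11}; by pigeonhole those values go to them, so strike 5, 11 from J, M.
So 7 goes to J.

J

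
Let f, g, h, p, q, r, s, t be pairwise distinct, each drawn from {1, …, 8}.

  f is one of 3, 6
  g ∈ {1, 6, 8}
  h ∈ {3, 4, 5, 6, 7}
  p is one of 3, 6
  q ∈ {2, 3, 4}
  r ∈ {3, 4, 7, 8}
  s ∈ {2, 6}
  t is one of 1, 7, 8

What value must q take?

The 8 variables draw from only 8 values {1, 2, 3, 4, 5, 6, 7, 8}, so each is used; only h can be 5, hence h = 5.
f and p between them cover only {3, 6} — a naked pair. Remove those values from g, q, r, s.
That leaves s = 2. Strike 2 from q.
So q = 4.

4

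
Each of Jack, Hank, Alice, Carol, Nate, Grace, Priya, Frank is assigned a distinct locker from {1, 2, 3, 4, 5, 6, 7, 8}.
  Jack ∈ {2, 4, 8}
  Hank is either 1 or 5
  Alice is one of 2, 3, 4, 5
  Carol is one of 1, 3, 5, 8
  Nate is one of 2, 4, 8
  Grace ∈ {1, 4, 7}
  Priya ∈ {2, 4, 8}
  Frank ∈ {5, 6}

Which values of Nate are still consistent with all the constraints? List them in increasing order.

The 8 variables together cover exactly {1, 2, 3, 4, 5, 6, 7, 8} — 8 values for 8 variables — and 6 appears only in Frank's list, so Frank = 6.
The 7 still-open variables draw from only 7 values {1, 2, 3, 4, 5, 7, 8}, so each is used; only Grace can be 7, hence Grace = 7.
The 3 variables Jack, Nate, Priya are confined to {2, 4, 8}, which locks those values in; drop them from Alice, Carol.
No further eliminations apply; Nate can still be any of 2, 4, 8.

2, 4, 8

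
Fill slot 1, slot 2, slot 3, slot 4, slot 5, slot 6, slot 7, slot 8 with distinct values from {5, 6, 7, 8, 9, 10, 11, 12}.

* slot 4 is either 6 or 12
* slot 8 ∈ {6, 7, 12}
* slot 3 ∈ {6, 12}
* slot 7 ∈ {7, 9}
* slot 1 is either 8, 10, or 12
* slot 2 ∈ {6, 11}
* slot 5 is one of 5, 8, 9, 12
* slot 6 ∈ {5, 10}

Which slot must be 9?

The 8 variables together cover exactly {5, 6, 7, 8, 9, 10, 11, 12} — 8 values for 8 variables — and 11 appears only in slot 2's list, so slot 2 = 11.
The 2 variables slot 3 and slot 4 are confined to {6, 12}, which locks those values in; drop them from slot 1, slot 5, slot 8.
slot 8's domain is down to {7}, so slot 8 = 7. So slot 7 can't be 7.
So 9 goes to slot 7.

slot 7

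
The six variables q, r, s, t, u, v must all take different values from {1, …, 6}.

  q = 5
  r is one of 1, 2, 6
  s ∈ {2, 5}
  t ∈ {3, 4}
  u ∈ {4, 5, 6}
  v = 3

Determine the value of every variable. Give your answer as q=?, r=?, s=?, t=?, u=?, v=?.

q must be 5 (only option left). Eliminate 5 elsewhere: s, u.
s has just one choice, so s = 2. Eliminate 2 elsewhere: r.
v has just one choice, so v = 3. Remove 3 from t.
t has just one choice, so t = 4. Strike 4 from u.
u's domain is down to {6}, so u = 6. Remove 6 from r.
That leaves r = 1.

q=5, r=1, s=2, t=4, u=6, v=3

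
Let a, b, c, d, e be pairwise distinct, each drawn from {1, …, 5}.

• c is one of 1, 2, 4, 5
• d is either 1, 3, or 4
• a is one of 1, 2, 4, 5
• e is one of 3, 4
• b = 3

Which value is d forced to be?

1

b must be 3 (only option left). Strike 3 from d, e.
That leaves e = 4. Remove 4 from a, c, d.
So d = 1.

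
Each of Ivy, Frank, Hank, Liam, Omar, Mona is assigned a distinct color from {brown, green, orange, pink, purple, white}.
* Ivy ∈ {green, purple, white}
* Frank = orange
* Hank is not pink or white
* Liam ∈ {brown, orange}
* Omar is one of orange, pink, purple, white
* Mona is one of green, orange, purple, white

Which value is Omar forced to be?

pink

Frank must be orange (only option left). Remove orange from Hank, Liam, Omar, Mona.
That leaves Liam = brown. Strike brown from Hank.
The 4 still-open variables draw from only 4 values {green, pink, purple, white}, so each is used; only Omar can be pink, hence Omar = pink.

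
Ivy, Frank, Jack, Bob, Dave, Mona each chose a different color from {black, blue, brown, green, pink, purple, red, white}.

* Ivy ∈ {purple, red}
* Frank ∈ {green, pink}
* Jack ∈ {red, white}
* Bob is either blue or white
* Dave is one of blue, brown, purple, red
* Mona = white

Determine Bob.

Mona must be white (only option left). So Jack, Bob can't be white.
So Bob = blue.

blue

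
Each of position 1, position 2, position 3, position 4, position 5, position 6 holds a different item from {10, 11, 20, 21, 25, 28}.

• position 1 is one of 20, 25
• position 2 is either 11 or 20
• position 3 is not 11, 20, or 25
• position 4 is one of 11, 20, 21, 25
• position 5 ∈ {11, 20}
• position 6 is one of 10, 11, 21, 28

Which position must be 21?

The 2 variables position 2 and position 5 are confined to {11, 20}, which locks those values in; drop them from position 1, position 4, position 6.
position 1 has just one choice, so position 1 = 25. So position 4 can't be 25.
So 21 goes to position 4.

position 4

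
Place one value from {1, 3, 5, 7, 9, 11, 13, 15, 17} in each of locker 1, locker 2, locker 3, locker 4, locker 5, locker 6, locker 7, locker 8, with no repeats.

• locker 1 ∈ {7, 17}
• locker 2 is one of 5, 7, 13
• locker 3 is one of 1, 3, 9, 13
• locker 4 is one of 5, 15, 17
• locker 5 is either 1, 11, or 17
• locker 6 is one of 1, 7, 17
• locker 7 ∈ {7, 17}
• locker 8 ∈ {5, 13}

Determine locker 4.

The 2 variables locker 1 and locker 7 are confined to {7, 17}, which locks those values in; drop them from locker 2, locker 4, locker 5, locker 6.
locker 6 has just one choice, so locker 6 = 1. Remove 1 from locker 3, locker 5.
locker 5 must be 11 (only option left).
locker 2 and locker 8 between them cover only {5, 13} — a naked pair. Remove those values from locker 3, locker 4.
So locker 4 = 15.

15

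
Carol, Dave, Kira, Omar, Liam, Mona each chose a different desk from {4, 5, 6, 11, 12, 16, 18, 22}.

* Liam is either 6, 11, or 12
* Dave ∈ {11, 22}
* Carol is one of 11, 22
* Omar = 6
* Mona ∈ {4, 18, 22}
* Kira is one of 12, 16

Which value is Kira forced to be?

Omar's domain is down to {6}, so Omar = 6. Remove 6 from Liam.
Carol and Dave share exactly the 2 values {11, 22}; by pigeonhole those values go to them, so strike 11, 22 from Liam, Mona.
Liam has just one choice, so Liam = 12. So Kira can't be 12.
So Kira = 16.

16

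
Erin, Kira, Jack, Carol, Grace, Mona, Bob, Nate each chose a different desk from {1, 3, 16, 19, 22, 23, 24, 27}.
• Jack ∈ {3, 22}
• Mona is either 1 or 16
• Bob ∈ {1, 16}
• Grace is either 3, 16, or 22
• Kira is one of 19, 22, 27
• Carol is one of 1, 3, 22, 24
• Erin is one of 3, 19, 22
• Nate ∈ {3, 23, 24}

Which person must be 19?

The 8 variables draw from only 8 values {1, 3, 16, 19, 22, 23, 24, 27}, so each is used; only Nate can be 23, hence Nate = 23.
Among the 7 still-open variables, 24 fits only Carol (and all 7 values in {1, 3, 16, 19, 22, 24, 27} must be used), so Carol = 24.
The 6 still-open variables together cover exactly {1, 3, 16, 19, 22, 27} — 6 values for 6 variables — and 27 appears only in Kira's list, so Kira = 27.
The 5 still-open variables together cover exactly {1, 3, 16, 19, 22} — 5 values for 5 variables — and 19 appears only in Erin's list, so Erin = 19.

Erin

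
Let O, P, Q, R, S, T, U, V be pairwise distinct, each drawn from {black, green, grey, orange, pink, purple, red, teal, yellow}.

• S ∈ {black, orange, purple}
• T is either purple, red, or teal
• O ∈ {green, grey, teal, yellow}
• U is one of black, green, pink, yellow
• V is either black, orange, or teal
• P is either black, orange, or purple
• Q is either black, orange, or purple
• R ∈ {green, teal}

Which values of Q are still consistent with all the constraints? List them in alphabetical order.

black, orange, purple

P, Q, S share exactly the 3 values {black, orange, purple}; by pigeonhole those values go to them, so strike black, orange, purple from T, U, V.
V has just one choice, so V = teal. Eliminate teal elsewhere: O, R, T.
R's domain is down to {green}, so R = green. So O, U can't be green.
That leaves T = red.
No further eliminations apply; Q can still be any of black, orange, purple.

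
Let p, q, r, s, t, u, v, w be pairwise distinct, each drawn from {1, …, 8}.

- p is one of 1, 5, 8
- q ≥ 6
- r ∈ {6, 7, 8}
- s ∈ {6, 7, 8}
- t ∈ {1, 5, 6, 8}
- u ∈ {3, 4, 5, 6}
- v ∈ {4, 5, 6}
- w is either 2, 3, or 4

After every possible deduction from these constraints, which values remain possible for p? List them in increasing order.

Among the 8 variables, 2 fits only w (and all 8 values in {1, 2, 3, 4, 5, 6, 7, 8} must be used), so w = 2.
The 7 still-open variables together cover exactly {1, 3, 4, 5, 6, 7, 8} — 7 values for 7 variables — and 3 appears only in u's list, so u = 3.
The 6 still-open variables together cover exactly {1, 4, 5, 6, 7, 8} — 6 values for 6 variables — and 4 appears only in v's list, so v = 4.
q, r, s between them cover only {6, 7, 8} — a naked triple. Remove those values from p, t.
No further eliminations apply; p can still be any of 1, 5.

1, 5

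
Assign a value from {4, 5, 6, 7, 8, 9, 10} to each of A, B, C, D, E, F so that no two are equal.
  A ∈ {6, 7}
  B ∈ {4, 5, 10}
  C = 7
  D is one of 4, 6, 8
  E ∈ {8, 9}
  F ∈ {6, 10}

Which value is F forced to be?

10

C has just one choice, so C = 7. Remove 7 from A.
That leaves A = 6. So D, F can't be 6.
So F = 10.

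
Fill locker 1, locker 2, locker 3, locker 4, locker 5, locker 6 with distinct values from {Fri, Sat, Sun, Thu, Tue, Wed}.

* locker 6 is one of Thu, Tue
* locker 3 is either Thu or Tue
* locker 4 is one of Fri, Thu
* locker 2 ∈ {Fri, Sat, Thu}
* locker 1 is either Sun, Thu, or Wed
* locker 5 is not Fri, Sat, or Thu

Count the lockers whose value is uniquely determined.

2

The 6 variables draw from only 6 values {Fri, Sat, Sun, Thu, Tue, Wed}, so each is used; only locker 2 can be Sat, hence locker 2 = Sat.
The 5 still-open variables together cover exactly {Fri, Sun, Thu, Tue, Wed} — 5 values for 5 variables — and Fri appears only in locker 4's list, so locker 4 = Fri.
locker 3 and locker 6 share exactly the 2 values {Thu, Tue}; by pigeonhole those values go to them, so strike Thu, Tue from locker 1, locker 5.
Determined: locker 2=Sat, locker 4=Fri. The other lockers each still have more than one consistent value. That makes 2.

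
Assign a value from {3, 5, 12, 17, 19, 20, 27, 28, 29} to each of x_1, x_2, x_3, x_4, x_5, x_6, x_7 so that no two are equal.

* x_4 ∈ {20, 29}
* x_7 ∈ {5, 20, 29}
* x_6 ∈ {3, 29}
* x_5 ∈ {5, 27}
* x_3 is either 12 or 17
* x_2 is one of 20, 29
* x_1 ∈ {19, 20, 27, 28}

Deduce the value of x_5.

27

The 2 variables x_2 and x_4 are confined to {20, 29}, which locks those values in; drop them from x_1, x_6, x_7.
x_6 must be 3 (only option left).
That leaves x_7 = 5. Remove 5 from x_5.
So x_5 = 27.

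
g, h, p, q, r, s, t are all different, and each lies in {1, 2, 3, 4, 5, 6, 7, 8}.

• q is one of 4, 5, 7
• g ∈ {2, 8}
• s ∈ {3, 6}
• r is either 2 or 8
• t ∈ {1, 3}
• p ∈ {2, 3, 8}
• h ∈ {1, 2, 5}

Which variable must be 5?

h

The 2 variables g and r are confined to {2, 8}, which locks those values in; drop them from h, p.
p must be 3 (only option left). So s, t can't be 3.
s must be 6 (only option left).
t has just one choice, so t = 1. Remove 1 from h.
So 5 goes to h.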